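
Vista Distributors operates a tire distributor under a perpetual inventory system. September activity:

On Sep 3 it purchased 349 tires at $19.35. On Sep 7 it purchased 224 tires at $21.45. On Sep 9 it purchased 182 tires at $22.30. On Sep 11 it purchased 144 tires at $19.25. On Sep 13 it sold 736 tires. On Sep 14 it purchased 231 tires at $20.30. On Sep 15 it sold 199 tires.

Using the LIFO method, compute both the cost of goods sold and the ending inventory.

Sep 13, 736 sold [LIFO — newest first]: 144 @ $19.25 + 182 @ $22.30 + 224 @ $21.45 + 186 @ $19.35 = $15,234.50
Sep 15, 199 sold [LIFO — newest first]: 199 @ $20.30 = $4,039.70
Total COGS = $15,234.50 + $4,039.70 = $19,274.20
Ending inventory: 163 @ $19.35 + 32 @ $20.30 = $3,803.65
Check: goods available $23,077.85 = COGS $19,274.20 + ending $3,803.65

COGS = $19,274.20; ending inventory = $3,803.65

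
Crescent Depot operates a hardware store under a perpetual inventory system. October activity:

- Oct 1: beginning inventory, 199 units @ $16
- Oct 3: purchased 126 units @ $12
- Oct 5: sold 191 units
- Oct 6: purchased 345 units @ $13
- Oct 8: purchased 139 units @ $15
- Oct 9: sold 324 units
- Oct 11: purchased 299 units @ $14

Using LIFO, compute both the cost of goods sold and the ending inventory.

COGS = $7,042; ending inventory = $8,410

Oct 5, 191 sold [LIFO — newest first]: 126 @ $12 + 65 @ $16 = $2,552
Oct 9, 324 sold [LIFO — newest first]: 139 @ $15 + 185 @ $13 = $4,490
Total COGS = $2,552 + $4,490 = $7,042
Ending inventory: 134 @ $16 + 160 @ $13 + 299 @ $14 = $8,410
Check: goods available $15,452 = COGS $7,042 + ending $8,410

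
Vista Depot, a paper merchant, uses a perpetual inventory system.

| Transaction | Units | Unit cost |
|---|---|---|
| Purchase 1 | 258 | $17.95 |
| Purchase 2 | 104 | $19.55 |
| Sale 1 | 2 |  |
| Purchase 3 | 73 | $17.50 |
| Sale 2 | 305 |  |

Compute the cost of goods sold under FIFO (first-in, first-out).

COGS = $5,589.05

Sale 1 (2) [FIFO — oldest first]: 2 @ $17.95 = $35.90
Sale 2 (305) [FIFO — oldest first]: 256 @ $17.95 + 49 @ $19.55 = $5,553.15
Total COGS = $35.90 + $5,553.15 = $5,589.05
Ending inventory: 55 @ $19.55 + 73 @ $17.50 = $2,352.75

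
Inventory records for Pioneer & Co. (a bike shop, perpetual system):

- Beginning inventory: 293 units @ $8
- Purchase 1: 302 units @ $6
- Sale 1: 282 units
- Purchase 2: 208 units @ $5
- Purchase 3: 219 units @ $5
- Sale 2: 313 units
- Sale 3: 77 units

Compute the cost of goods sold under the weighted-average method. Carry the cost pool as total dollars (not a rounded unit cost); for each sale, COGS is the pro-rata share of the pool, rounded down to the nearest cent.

COGS = $4,247.15

After Beginning: 293 on hand, pool $2,344.00 (≈ $8.0000 each)
After Purchase 1: 595 on hand, pool $4,156.00 (≈ $6.9849 each)
Sale 1, sell 282: 282/595 × $4,156.00 → $1,969.73
After Purchase 2: 521 on hand, pool $3,226.27 (≈ $6.1925 each)
After Purchase 3: 740 on hand, pool $4,321.27 (≈ $5.8396 each)
Sale 2, sell 313: 313/740 × $4,321.27 → $1,827.78
Sale 3, sell 77: 77/427 × $2,493.49 → $449.64
Total COGS = $1,969.73 + $1,827.78 + $449.64 = $4,247.15
Ending inventory (cost pool remaining) = $2,043.85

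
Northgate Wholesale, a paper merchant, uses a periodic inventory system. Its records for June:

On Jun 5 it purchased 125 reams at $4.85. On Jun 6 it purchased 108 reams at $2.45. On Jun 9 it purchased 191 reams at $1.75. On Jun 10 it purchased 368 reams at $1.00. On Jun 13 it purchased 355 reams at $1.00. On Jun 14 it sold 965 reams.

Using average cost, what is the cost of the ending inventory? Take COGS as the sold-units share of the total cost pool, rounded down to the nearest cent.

Jun 14, sell 965: 965/1147 × $1,928.10 → $1,622.15
Ending inventory (cost pool remaining) = $305.95

Ending inventory = $305.95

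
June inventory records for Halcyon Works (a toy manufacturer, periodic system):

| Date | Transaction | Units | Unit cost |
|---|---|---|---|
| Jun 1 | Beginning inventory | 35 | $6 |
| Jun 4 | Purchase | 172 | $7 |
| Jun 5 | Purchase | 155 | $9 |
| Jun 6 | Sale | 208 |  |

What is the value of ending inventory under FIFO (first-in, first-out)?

Jun 6, 208 sold [FIFO — oldest first]: 35 @ $6 + 172 @ $7 + 1 @ $9 = $1,423
Ending inventory: 154 @ $9 = $1,386

Ending inventory = $1,386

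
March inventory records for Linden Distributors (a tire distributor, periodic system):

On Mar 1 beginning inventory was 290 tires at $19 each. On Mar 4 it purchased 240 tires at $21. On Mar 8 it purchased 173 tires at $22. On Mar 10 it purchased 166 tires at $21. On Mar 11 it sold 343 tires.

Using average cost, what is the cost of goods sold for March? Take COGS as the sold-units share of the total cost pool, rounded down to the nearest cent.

Mar 11, sell 343: 343/869 × $17,842.00 → $7,042.35
Ending inventory (cost pool remaining) = $10,799.65
Check: goods available $17,842.00 = COGS $7,042.35 + ending $10,799.65

COGS = $7,042.35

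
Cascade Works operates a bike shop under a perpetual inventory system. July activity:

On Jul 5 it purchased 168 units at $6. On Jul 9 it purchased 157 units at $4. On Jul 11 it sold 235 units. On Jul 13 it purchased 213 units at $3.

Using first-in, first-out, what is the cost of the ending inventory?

Jul 11, 235 sold [FIFO — oldest first]: 168 @ $6 + 67 @ $4 = $1,276
Ending inventory: 90 @ $4 + 213 @ $3 = $999
Check: goods available $2,275 = COGS $1,276 + ending $999

Ending inventory = $999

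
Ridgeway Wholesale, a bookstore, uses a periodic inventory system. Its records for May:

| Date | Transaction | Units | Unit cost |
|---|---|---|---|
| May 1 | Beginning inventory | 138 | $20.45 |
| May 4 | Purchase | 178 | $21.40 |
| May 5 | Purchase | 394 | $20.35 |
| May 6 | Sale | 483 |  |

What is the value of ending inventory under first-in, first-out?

May 6, 483 sold [FIFO — oldest first]: 138 @ $20.45 + 178 @ $21.40 + 167 @ $20.35 = $10,029.75
Ending inventory: 227 @ $20.35 = $4,619.45
Check: goods available $14,649.20 = COGS $10,029.75 + ending $4,619.45

Ending inventory = $4,619.45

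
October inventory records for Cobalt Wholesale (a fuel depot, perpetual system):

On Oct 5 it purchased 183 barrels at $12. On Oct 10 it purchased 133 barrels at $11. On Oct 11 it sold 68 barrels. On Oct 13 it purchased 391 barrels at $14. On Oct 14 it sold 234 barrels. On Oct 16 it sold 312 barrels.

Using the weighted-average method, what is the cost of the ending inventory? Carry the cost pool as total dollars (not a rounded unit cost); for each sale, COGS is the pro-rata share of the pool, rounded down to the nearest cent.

Ending inventory = $1,214.63

After Oct 5: 183 on hand, pool $2,196.00 (≈ $12.0000 each)
After Oct 10: 316 on hand, pool $3,659.00 (≈ $11.5791 each)
Oct 11, sell 68: 68/316 × $3,659.00 → $787.37
After Oct 13: 639 on hand, pool $8,345.63 (≈ $13.0605 each)
Oct 14, sell 234: 234/639 × $8,345.63 → $3,056.14
Oct 16, sell 312: 312/405 × $5,289.49 → $4,074.86
Total COGS = $787.37 + $3,056.14 + $4,074.86 = $7,918.37
Ending inventory (cost pool remaining) = $1,214.63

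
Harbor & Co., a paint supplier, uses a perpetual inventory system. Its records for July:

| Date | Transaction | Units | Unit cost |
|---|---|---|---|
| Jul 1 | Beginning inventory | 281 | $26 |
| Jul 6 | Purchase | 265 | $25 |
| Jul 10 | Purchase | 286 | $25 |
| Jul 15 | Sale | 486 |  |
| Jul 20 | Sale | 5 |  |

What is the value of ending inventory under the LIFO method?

Ending inventory = $8,806

Jul 15, 486 sold [LIFO — newest first]: 286 @ $25 + 200 @ $25 = $12,150
Jul 20, 5 sold [LIFO — newest first]: 5 @ $25 = $125
Total COGS = $12,150 + $125 = $12,275
Ending inventory: 281 @ $26 + 60 @ $25 = $8,806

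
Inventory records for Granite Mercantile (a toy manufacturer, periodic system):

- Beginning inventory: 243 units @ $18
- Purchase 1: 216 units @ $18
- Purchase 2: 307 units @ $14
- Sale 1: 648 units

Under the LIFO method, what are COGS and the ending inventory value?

Sale 1 (648) [LIFO — newest first]: 307 @ $14 + 216 @ $18 + 125 @ $18 = $10,436
Ending inventory: 118 @ $18 = $2,124
Check: goods available $12,560 = COGS $10,436 + ending $2,124

COGS = $10,436; ending inventory = $2,124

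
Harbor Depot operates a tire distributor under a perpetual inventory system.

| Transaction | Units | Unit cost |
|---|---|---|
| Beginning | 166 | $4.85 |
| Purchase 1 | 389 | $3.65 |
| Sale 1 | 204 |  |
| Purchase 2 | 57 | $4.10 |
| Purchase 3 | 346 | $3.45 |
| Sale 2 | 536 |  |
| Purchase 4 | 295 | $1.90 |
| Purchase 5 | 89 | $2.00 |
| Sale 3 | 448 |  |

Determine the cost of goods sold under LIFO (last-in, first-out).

COGS = $3,643.95

Sale 1 (204) [LIFO — newest first]: 204 @ $3.65 = $744.60
Sale 2 (536) [LIFO — newest first]: 346 @ $3.45 + 57 @ $4.10 + 133 @ $3.65 = $1,912.85
Sale 3 (448) [LIFO — newest first]: 89 @ $2.00 + 295 @ $1.90 + 52 @ $3.65 + 12 @ $4.85 = $986.50
Total COGS = $744.60 + $1,912.85 + $986.50 = $3,643.95
Ending inventory: 154 @ $4.85 = $746.90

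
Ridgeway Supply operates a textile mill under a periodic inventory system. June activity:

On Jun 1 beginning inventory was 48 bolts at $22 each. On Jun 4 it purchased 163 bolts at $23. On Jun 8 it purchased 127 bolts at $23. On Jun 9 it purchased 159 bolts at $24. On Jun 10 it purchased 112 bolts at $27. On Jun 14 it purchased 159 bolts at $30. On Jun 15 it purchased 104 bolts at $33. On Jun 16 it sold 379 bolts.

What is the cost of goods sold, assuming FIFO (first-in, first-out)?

Jun 16, 379 sold [FIFO — oldest first]: 48 @ $22 + 163 @ $23 + 127 @ $23 + 41 @ $24 = $8,710
Ending inventory: 118 @ $24 + 112 @ $27 + 159 @ $30 + 104 @ $33 = $14,058
Check: goods available $22,768 = COGS $8,710 + ending $14,058

COGS = $8,710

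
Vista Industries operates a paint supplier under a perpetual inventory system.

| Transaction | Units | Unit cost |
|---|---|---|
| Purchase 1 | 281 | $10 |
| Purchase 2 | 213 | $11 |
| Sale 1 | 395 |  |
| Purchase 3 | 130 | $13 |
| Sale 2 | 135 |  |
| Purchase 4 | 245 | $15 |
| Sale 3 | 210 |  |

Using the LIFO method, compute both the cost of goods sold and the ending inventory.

Sale 1 (395) [LIFO — newest first]: 213 @ $11 + 182 @ $10 = $4,163
Sale 2 (135) [LIFO — newest first]: 130 @ $13 + 5 @ $10 = $1,740
Sale 3 (210) [LIFO — newest first]: 210 @ $15 = $3,150
Total COGS = $4,163 + $1,740 + $3,150 = $9,053
Ending inventory: 94 @ $10 + 35 @ $15 = $1,465
Check: goods available $10,518 = COGS $9,053 + ending $1,465

COGS = $9,053; ending inventory = $1,465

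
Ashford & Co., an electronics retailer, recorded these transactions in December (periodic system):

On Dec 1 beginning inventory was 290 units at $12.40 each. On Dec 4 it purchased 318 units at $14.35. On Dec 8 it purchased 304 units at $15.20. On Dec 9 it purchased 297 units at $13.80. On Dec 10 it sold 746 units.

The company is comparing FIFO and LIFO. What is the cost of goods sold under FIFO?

COGS = $10,256.90

FIFO COGS: 290 @ $12.40 + 318 @ $14.35 + 138 @ $15.20 = $10,256.90
LIFO COGS: 297 @ $13.80 + 304 @ $15.20 + 145 @ $14.35 = $10,800.15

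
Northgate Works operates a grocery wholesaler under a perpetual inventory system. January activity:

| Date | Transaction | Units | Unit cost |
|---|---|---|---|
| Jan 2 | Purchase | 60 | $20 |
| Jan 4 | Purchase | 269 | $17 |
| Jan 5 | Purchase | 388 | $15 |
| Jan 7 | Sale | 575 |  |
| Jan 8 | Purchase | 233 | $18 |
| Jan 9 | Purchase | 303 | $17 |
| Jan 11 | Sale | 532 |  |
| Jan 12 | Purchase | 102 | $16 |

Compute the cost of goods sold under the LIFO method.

Jan 7, 575 sold [LIFO — newest first]: 388 @ $15 + 187 @ $17 = $8,999
Jan 11, 532 sold [LIFO — newest first]: 303 @ $17 + 229 @ $18 = $9,273
Total COGS = $8,999 + $9,273 = $18,272
Ending inventory: 60 @ $20 + 82 @ $17 + 4 @ $18 + 102 @ $16 = $4,298

COGS = $18,272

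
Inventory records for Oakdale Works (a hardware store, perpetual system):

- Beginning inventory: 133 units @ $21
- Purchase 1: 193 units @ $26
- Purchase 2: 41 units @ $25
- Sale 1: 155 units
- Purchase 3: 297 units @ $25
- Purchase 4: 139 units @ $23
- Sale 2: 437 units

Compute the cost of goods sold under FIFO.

COGS = $14,461

Sale 1 (155) [FIFO — oldest first]: 133 @ $21 + 22 @ $26 = $3,365
Sale 2 (437) [FIFO — oldest first]: 171 @ $26 + 41 @ $25 + 225 @ $25 = $11,096
Total COGS = $3,365 + $11,096 = $14,461
Ending inventory: 72 @ $25 + 139 @ $23 = $4,997
Check: goods available $19,458 = COGS $14,461 + ending $4,997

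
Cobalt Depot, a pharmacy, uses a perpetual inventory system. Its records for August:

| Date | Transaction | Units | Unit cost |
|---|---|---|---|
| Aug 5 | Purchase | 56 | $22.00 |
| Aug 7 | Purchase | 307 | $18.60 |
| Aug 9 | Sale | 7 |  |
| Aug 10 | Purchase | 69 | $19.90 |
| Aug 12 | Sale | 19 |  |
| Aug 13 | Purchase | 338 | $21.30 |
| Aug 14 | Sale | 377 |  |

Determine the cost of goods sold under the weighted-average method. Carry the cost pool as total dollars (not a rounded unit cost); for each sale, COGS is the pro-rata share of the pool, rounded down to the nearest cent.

After Aug 5: 56 on hand, pool $1,232.00 (≈ $22.0000 each)
After Aug 7: 363 on hand, pool $6,942.20 (≈ $19.1245 each)
Aug 9, sell 7: 7/363 × $6,942.20 → $133.87
After Aug 10: 425 on hand, pool $8,181.43 (≈ $19.2504 each)
Aug 12, sell 19: 19/425 × $8,181.43 → $365.75
After Aug 13: 744 on hand, pool $15,015.08 (≈ $20.1816 each)
Aug 14, sell 377: 377/744 × $15,015.08 → $7,608.44
Total COGS = $133.87 + $365.75 + $7,608.44 = $8,108.06
Ending inventory (cost pool remaining) = $7,406.64

COGS = $8,108.06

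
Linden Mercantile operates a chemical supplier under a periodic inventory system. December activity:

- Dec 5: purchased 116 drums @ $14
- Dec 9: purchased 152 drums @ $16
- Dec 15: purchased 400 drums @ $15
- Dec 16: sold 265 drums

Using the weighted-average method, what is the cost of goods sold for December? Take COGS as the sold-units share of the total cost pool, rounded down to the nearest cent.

COGS = $3,989.28

Dec 16, sell 265: 265/668 × $10,056.00 → $3,989.28
Ending inventory (cost pool remaining) = $6,066.72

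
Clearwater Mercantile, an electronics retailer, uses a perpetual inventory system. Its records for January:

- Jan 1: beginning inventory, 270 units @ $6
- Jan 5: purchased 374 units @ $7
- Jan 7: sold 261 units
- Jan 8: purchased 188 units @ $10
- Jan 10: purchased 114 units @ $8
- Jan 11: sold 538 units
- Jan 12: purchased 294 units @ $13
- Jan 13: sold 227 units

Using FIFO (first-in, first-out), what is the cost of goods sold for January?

COGS = $8,070

Jan 7, 261 sold [FIFO — oldest first]: 261 @ $6 = $1,566
Jan 11, 538 sold [FIFO — oldest first]: 9 @ $6 + 374 @ $7 + 155 @ $10 = $4,222
Jan 13, 227 sold [FIFO — oldest first]: 33 @ $10 + 114 @ $8 + 80 @ $13 = $2,282
Total COGS = $1,566 + $4,222 + $2,282 = $8,070
Ending inventory: 214 @ $13 = $2,782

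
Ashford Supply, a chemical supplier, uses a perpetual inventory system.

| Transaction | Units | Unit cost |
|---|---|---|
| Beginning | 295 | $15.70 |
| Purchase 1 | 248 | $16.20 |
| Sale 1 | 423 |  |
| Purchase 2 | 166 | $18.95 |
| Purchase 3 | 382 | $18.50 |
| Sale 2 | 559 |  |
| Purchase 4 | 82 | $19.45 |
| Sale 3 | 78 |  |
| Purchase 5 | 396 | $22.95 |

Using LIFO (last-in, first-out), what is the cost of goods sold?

Sale 1 (423) [LIFO — newest first]: 248 @ $16.20 + 175 @ $15.70 = $6,765.10
Sale 2 (559) [LIFO — newest first]: 382 @ $18.50 + 166 @ $18.95 + 11 @ $15.70 = $10,385.40
Sale 3 (78) [LIFO — newest first]: 78 @ $19.45 = $1,517.10
Total COGS = $6,765.10 + $10,385.40 + $1,517.10 = $18,667.60
Ending inventory: 109 @ $15.70 + 4 @ $19.45 + 396 @ $22.95 = $10,877.30

COGS = $18,667.60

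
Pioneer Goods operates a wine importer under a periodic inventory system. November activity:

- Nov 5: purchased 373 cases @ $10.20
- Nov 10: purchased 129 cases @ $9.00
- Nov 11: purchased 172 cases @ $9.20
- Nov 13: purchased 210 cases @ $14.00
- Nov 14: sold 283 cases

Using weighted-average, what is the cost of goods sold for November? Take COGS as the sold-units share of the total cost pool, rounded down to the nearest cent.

Nov 14, sell 283: 283/884 × $9,488.00 → $3,037.44
Ending inventory (cost pool remaining) = $6,450.56

COGS = $3,037.44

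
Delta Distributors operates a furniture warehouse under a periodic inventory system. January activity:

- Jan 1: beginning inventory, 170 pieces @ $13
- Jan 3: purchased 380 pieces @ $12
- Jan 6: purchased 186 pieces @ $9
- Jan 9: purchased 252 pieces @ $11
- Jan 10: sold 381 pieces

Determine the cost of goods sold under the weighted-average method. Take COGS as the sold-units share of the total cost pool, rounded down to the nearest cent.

Jan 10, sell 381: 381/988 × $11,216.00 → $4,325.19
Ending inventory (cost pool remaining) = $6,890.81
Check: goods available $11,216.00 = COGS $4,325.19 + ending $6,890.81

COGS = $4,325.19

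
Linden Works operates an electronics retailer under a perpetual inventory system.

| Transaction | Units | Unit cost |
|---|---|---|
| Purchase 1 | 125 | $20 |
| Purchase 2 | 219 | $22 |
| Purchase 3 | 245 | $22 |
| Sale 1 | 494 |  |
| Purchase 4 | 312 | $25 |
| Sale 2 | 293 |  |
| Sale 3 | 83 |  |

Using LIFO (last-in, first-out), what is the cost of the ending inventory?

Sale 1 (494) [LIFO — newest first]: 245 @ $22 + 219 @ $22 + 30 @ $20 = $10,808
Sale 2 (293) [LIFO — newest first]: 293 @ $25 = $7,325
Sale 3 (83) [LIFO — newest first]: 19 @ $25 + 64 @ $20 = $1,755
Total COGS = $10,808 + $7,325 + $1,755 = $19,888
Ending inventory: 31 @ $20 = $620

Ending inventory = $620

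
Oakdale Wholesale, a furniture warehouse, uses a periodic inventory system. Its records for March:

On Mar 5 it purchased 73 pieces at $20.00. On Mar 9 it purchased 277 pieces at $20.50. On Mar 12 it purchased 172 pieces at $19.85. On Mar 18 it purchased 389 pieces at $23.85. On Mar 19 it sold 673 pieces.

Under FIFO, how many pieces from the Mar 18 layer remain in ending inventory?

238

Mar 19, 673 sold [FIFO — oldest first]: 73 @ $20.00 + 277 @ $20.50 + 172 @ $19.85 + 151 @ $23.85 = $14,154.05
Ending inventory: 238 @ $23.85 = $5,676.30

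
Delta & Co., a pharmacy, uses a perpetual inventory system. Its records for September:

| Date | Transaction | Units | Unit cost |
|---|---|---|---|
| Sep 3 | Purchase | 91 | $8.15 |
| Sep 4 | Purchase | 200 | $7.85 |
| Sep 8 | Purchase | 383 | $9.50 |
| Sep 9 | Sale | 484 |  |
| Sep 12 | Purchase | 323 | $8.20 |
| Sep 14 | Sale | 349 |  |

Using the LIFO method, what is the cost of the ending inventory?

Ending inventory = $1,314.70

Sep 9, 484 sold [LIFO — newest first]: 383 @ $9.50 + 101 @ $7.85 = $4,431.35
Sep 14, 349 sold [LIFO — newest first]: 323 @ $8.20 + 26 @ $7.85 = $2,852.70
Total COGS = $4,431.35 + $2,852.70 = $7,284.05
Ending inventory: 91 @ $8.15 + 73 @ $7.85 = $1,314.70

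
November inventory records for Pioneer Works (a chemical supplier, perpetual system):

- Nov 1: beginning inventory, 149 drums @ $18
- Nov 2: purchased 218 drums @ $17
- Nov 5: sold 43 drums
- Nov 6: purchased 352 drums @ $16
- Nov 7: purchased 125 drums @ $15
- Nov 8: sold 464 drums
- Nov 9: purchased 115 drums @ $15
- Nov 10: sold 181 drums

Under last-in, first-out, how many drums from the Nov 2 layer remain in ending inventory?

122

Nov 5, 43 sold [LIFO — newest first]: 43 @ $17 = $731
Nov 8, 464 sold [LIFO — newest first]: 125 @ $15 + 339 @ $16 = $7,299
Nov 10, 181 sold [LIFO — newest first]: 115 @ $15 + 13 @ $16 + 53 @ $17 = $2,834
Total COGS = $731 + $7,299 + $2,834 = $10,864
Ending inventory: 149 @ $18 + 122 @ $17 = $4,756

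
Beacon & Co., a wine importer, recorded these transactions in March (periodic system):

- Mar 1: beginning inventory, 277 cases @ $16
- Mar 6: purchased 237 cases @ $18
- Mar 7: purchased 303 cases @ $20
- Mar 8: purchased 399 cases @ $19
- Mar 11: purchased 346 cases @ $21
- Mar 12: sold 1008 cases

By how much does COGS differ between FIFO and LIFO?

$1,720

FIFO COGS: 277 @ $16 + 237 @ $18 + 303 @ $20 + 191 @ $19 = $18,387
LIFO COGS: 346 @ $21 + 399 @ $19 + 263 @ $20 = $20,107
Difference = |$18,387 − $20,107| = $1,720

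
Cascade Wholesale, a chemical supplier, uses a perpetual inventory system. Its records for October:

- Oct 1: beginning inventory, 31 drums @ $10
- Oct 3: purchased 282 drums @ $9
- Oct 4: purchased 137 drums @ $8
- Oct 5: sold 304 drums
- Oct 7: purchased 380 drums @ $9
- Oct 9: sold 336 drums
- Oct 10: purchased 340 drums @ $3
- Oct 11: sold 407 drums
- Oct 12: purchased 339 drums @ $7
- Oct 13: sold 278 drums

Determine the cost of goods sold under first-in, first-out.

Oct 5, 304 sold [FIFO — oldest first]: 31 @ $10 + 273 @ $9 = $2,767
Oct 9, 336 sold [FIFO — oldest first]: 9 @ $9 + 137 @ $8 + 190 @ $9 = $2,887
Oct 11, 407 sold [FIFO — oldest first]: 190 @ $9 + 217 @ $3 = $2,361
Oct 13, 278 sold [FIFO — oldest first]: 123 @ $3 + 155 @ $7 = $1,454
Total COGS = $2,767 + $2,887 + $2,361 + $1,454 = $9,469
Ending inventory: 184 @ $7 = $1,288

COGS = $9,469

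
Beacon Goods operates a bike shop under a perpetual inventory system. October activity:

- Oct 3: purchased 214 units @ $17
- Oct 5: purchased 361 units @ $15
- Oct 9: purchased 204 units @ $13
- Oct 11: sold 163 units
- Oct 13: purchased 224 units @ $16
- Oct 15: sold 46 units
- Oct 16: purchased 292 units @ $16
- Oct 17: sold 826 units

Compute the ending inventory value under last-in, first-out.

Oct 11, 163 sold [LIFO — newest first]: 163 @ $13 = $2,119
Oct 15, 46 sold [LIFO — newest first]: 46 @ $16 = $736
Oct 17, 826 sold [LIFO — newest first]: 292 @ $16 + 178 @ $16 + 41 @ $13 + 315 @ $15 = $12,778
Total COGS = $2,119 + $736 + $12,778 = $15,633
Ending inventory: 214 @ $17 + 46 @ $15 = $4,328
Check: goods available $19,961 = COGS $15,633 + ending $4,328

Ending inventory = $4,328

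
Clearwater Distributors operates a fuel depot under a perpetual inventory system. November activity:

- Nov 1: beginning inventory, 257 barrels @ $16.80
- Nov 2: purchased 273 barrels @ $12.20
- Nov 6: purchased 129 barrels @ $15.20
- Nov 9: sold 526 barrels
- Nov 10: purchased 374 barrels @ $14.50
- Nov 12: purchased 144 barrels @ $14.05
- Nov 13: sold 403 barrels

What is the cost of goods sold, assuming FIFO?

Nov 9, 526 sold [FIFO — oldest first]: 257 @ $16.80 + 269 @ $12.20 = $7,599.40
Nov 13, 403 sold [FIFO — oldest first]: 4 @ $12.20 + 129 @ $15.20 + 270 @ $14.50 = $5,924.60
Total COGS = $7,599.40 + $5,924.60 = $13,524.00
Ending inventory: 104 @ $14.50 + 144 @ $14.05 = $3,531.20

COGS = $13,524.00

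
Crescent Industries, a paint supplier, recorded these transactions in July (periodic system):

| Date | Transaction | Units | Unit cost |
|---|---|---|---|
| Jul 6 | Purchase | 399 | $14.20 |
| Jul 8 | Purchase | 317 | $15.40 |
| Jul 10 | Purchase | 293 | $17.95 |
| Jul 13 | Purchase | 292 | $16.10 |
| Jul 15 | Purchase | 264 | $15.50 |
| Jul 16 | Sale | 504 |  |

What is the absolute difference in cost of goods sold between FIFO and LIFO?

FIFO COGS: 399 @ $14.20 + 105 @ $15.40 = $7,282.80
LIFO COGS: 264 @ $15.50 + 240 @ $16.10 = $7,956.00
Difference = |$7,282.80 − $7,956.00| = $673.20

$673.20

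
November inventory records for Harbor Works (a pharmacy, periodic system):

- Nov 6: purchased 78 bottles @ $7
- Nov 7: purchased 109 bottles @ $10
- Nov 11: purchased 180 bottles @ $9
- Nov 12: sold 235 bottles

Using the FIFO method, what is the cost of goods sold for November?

Nov 12, 235 sold [FIFO — oldest first]: 78 @ $7 + 109 @ $10 + 48 @ $9 = $2,068
Ending inventory: 132 @ $9 = $1,188

COGS = $2,068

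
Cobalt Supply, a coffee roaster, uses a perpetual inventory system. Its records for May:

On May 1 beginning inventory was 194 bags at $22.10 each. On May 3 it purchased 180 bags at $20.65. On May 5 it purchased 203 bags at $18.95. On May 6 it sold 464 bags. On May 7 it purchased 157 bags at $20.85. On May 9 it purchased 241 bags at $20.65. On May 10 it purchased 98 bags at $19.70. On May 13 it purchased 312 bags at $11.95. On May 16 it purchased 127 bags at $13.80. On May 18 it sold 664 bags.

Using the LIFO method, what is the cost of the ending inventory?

May 6, 464 sold [LIFO — newest first]: 203 @ $18.95 + 180 @ $20.65 + 81 @ $22.10 = $9,353.95
May 18, 664 sold [LIFO — newest first]: 127 @ $13.80 + 312 @ $11.95 + 98 @ $19.70 + 127 @ $20.65 = $10,034.15
Total COGS = $9,353.95 + $10,034.15 = $19,388.10
Ending inventory: 113 @ $22.10 + 157 @ $20.85 + 114 @ $20.65 = $8,124.85

Ending inventory = $8,124.85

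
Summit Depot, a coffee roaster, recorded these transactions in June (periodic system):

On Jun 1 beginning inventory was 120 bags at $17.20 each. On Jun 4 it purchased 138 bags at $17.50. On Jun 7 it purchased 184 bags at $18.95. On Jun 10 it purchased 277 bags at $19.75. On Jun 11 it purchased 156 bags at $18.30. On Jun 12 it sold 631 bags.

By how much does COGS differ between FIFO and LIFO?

FIFO COGS: 120 @ $17.20 + 138 @ $17.50 + 184 @ $18.95 + 189 @ $19.75 = $11,698.55
LIFO COGS: 156 @ $18.30 + 277 @ $19.75 + 184 @ $18.95 + 14 @ $17.50 = $12,057.35
Difference = |$11,698.55 − $12,057.35| = $358.80

$358.80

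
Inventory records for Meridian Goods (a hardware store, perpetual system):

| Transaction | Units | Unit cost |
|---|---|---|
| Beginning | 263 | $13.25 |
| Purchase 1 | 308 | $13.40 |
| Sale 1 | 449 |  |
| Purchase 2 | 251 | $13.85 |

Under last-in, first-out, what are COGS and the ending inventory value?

Sale 1 (449) [LIFO — newest first]: 308 @ $13.40 + 141 @ $13.25 = $5,995.45
Ending inventory: 122 @ $13.25 + 251 @ $13.85 = $5,092.85
Check: goods available $11,088.30 = COGS $5,995.45 + ending $5,092.85

COGS = $5,995.45; ending inventory = $5,092.85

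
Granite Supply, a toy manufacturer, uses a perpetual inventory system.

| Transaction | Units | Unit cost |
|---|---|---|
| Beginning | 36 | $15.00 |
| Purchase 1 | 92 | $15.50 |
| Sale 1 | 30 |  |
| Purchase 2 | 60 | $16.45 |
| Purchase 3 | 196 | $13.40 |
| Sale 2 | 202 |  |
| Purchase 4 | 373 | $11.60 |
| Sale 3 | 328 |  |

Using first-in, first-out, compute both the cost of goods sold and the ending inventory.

COGS = $7,621.00; ending inventory = $2,285.20

Sale 1 (30) [FIFO — oldest first]: 30 @ $15.00 = $450.00
Sale 2 (202) [FIFO — oldest first]: 6 @ $15.00 + 92 @ $15.50 + 60 @ $16.45 + 44 @ $13.40 = $3,092.60
Sale 3 (328) [FIFO — oldest first]: 152 @ $13.40 + 176 @ $11.60 = $4,078.40
Total COGS = $450.00 + $3,092.60 + $4,078.40 = $7,621.00
Ending inventory: 197 @ $11.60 = $2,285.20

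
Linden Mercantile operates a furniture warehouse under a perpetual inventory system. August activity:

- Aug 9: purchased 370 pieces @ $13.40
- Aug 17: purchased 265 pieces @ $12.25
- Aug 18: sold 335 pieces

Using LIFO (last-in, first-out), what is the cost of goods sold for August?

COGS = $4,184.25

Aug 18, 335 sold [LIFO — newest first]: 265 @ $12.25 + 70 @ $13.40 = $4,184.25
Ending inventory: 300 @ $13.40 = $4,020.00
Check: goods available $8,204.25 = COGS $4,184.25 + ending $4,020.00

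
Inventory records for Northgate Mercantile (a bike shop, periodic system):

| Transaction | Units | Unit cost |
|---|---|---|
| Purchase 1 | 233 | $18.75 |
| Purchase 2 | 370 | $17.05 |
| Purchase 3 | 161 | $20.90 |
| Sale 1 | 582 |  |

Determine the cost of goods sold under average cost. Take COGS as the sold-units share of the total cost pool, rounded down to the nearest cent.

COGS = $10,697.03

Sale 1, sell 582: 582/764 × $14,042.15 → $10,697.03
Ending inventory (cost pool remaining) = $3,345.12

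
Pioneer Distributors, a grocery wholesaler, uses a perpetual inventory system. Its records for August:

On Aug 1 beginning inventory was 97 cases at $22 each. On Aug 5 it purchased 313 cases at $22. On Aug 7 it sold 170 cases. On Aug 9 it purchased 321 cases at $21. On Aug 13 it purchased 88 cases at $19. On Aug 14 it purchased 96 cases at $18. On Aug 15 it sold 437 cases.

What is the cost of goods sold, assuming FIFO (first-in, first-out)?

Aug 7, 170 sold [FIFO — oldest first]: 97 @ $22 + 73 @ $22 = $3,740
Aug 15, 437 sold [FIFO — oldest first]: 240 @ $22 + 197 @ $21 = $9,417
Total COGS = $3,740 + $9,417 = $13,157
Ending inventory: 124 @ $21 + 88 @ $19 + 96 @ $18 = $6,004

COGS = $13,157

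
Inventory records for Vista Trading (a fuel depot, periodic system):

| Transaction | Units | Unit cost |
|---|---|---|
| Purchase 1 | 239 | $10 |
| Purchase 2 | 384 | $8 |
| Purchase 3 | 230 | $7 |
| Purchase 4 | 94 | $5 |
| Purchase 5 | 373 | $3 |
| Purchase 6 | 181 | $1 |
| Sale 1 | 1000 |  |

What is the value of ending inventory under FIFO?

Ending inventory = $1,141

Sale 1 (1000) [FIFO — oldest first]: 239 @ $10 + 384 @ $8 + 230 @ $7 + 94 @ $5 + 53 @ $3 = $7,701
Ending inventory: 320 @ $3 + 181 @ $1 = $1,141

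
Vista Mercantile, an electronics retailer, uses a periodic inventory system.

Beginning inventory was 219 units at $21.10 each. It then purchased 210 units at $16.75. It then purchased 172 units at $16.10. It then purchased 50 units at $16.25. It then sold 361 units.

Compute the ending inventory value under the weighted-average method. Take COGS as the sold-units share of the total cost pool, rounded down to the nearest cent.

Ending inventory = $5,220.94

Sale 1, sell 361: 361/651 × $11,720.10 → $6,499.16
Ending inventory (cost pool remaining) = $5,220.94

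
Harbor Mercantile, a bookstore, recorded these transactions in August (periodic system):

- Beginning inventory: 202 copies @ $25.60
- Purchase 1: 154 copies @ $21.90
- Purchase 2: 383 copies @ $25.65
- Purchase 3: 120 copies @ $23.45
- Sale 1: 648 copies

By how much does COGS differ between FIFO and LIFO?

$220.15

FIFO COGS: 202 @ $25.60 + 154 @ $21.90 + 292 @ $25.65 = $16,033.60
LIFO COGS: 120 @ $23.45 + 383 @ $25.65 + 145 @ $21.90 = $15,813.45
Difference = |$16,033.60 − $15,813.45| = $220.15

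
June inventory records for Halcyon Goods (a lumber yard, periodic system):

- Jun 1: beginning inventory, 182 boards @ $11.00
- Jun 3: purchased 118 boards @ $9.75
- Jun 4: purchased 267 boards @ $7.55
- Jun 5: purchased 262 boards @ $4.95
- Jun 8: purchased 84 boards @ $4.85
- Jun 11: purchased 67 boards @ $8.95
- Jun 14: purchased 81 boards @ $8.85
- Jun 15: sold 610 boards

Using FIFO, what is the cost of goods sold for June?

Jun 15, 610 sold [FIFO — oldest first]: 182 @ $11.00 + 118 @ $9.75 + 267 @ $7.55 + 43 @ $4.95 = $5,381.20
Ending inventory: 219 @ $4.95 + 84 @ $4.85 + 67 @ $8.95 + 81 @ $8.85 = $2,807.95

COGS = $5,381.20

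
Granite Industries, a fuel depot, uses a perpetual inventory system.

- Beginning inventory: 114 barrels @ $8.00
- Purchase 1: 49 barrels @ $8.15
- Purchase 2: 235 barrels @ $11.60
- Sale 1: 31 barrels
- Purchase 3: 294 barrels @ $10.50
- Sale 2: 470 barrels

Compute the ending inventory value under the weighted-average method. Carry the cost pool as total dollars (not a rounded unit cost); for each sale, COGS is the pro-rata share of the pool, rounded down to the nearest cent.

After Beginning: 114 on hand, pool $912.00 (≈ $8.0000 each)
After Purchase 1: 163 on hand, pool $1,311.35 (≈ $8.0451 each)
After Purchase 2: 398 on hand, pool $4,037.35 (≈ $10.1441 each)
Sale 1, sell 31: 31/398 × $4,037.35 → $314.46
After Purchase 3: 661 on hand, pool $6,809.89 (≈ $10.3024 each)
Sale 2, sell 470: 470/661 × $6,809.89 → $4,842.13
Total COGS = $314.46 + $4,842.13 = $5,156.59
Ending inventory (cost pool remaining) = $1,967.76
Check: goods available $7,124.35 = COGS $5,156.59 + ending $1,967.76

Ending inventory = $1,967.76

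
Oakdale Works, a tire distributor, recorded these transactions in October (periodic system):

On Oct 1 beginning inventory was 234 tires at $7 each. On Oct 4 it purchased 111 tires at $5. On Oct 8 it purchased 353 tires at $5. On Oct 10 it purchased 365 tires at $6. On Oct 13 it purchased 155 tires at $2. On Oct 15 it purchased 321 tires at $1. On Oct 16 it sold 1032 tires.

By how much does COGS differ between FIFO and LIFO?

FIFO COGS: 234 @ $7 + 111 @ $5 + 353 @ $5 + 334 @ $6 = $5,962
LIFO COGS: 321 @ $1 + 155 @ $2 + 365 @ $6 + 191 @ $5 = $3,776
Difference = |$5,962 − $3,776| = $2,186

$2,186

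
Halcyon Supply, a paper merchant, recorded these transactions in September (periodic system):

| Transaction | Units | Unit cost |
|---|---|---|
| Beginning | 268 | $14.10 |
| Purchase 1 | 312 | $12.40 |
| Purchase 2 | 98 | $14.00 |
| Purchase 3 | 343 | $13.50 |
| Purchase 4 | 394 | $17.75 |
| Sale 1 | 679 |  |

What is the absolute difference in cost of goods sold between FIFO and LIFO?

FIFO COGS: 268 @ $14.10 + 312 @ $12.40 + 98 @ $14.00 + 1 @ $13.50 = $9,033.10
LIFO COGS: 394 @ $17.75 + 285 @ $13.50 = $10,841.00
Difference = |$9,033.10 − $10,841.00| = $1,807.90

$1,807.90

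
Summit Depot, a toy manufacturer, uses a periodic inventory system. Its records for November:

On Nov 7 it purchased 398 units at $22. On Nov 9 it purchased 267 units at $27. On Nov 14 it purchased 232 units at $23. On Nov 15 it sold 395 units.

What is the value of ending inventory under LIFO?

Nov 15, 395 sold [LIFO — newest first]: 232 @ $23 + 163 @ $27 = $9,737
Ending inventory: 398 @ $22 + 104 @ $27 = $11,564
Check: goods available $21,301 = COGS $9,737 + ending $11,564

Ending inventory = $11,564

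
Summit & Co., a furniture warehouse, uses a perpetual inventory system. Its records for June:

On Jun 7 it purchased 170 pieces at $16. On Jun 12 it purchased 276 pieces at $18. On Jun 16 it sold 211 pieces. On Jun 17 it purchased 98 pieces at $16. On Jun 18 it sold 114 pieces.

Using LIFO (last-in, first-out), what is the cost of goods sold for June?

COGS = $5,654

Jun 16, 211 sold [LIFO — newest first]: 211 @ $18 = $3,798
Jun 18, 114 sold [LIFO — newest first]: 98 @ $16 + 16 @ $18 = $1,856
Total COGS = $3,798 + $1,856 = $5,654
Ending inventory: 170 @ $16 + 49 @ $18 = $3,602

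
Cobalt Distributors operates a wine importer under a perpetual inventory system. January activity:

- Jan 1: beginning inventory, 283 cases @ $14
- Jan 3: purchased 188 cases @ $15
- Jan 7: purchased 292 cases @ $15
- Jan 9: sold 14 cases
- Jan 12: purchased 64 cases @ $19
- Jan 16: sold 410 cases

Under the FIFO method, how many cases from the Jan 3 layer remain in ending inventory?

47

Jan 9, 14 sold [FIFO — oldest first]: 14 @ $14 = $196
Jan 16, 410 sold [FIFO — oldest first]: 269 @ $14 + 141 @ $15 = $5,881
Total COGS = $196 + $5,881 = $6,077
Ending inventory: 47 @ $15 + 292 @ $15 + 64 @ $19 = $6,301
Check: goods available $12,378 = COGS $6,077 + ending $6,301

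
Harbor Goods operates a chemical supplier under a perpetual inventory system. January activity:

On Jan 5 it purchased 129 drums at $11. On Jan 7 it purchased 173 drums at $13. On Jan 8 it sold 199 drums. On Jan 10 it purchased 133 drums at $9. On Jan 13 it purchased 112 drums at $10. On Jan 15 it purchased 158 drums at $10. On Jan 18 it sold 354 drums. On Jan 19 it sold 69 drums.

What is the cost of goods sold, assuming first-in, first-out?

Jan 8, 199 sold [FIFO — oldest first]: 129 @ $11 + 70 @ $13 = $2,329
Jan 18, 354 sold [FIFO — oldest first]: 103 @ $13 + 133 @ $9 + 112 @ $10 + 6 @ $10 = $3,716
Jan 19, 69 sold [FIFO — oldest first]: 69 @ $10 = $690
Total COGS = $2,329 + $3,716 + $690 = $6,735
Ending inventory: 83 @ $10 = $830
Check: goods available $7,565 = COGS $6,735 + ending $830

COGS = $6,735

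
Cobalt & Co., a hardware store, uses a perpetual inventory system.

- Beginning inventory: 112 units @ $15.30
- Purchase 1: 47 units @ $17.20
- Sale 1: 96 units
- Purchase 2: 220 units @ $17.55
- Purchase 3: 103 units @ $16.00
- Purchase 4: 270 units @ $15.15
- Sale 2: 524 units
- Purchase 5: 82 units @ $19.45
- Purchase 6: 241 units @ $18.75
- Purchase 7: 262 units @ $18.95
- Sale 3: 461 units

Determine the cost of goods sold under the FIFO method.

COGS = $18,348.85

Sale 1 (96) [FIFO — oldest first]: 96 @ $15.30 = $1,468.80
Sale 2 (524) [FIFO — oldest first]: 16 @ $15.30 + 47 @ $17.20 + 220 @ $17.55 + 103 @ $16.00 + 138 @ $15.15 = $8,652.90
Sale 3 (461) [FIFO — oldest first]: 132 @ $15.15 + 82 @ $19.45 + 241 @ $18.75 + 6 @ $18.95 = $8,227.15
Total COGS = $1,468.80 + $8,652.90 + $8,227.15 = $18,348.85
Ending inventory: 256 @ $18.95 = $4,851.20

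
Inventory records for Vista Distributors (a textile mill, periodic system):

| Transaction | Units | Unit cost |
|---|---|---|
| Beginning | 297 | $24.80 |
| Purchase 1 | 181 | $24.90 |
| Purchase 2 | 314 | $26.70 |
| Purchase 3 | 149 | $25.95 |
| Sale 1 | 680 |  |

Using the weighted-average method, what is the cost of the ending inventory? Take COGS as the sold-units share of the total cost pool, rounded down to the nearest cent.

Ending inventory = $6,690.83

Sale 1, sell 680: 680/941 × $24,122.85 → $17,432.02
Ending inventory (cost pool remaining) = $6,690.83
Check: goods available $24,122.85 = COGS $17,432.02 + ending $6,690.83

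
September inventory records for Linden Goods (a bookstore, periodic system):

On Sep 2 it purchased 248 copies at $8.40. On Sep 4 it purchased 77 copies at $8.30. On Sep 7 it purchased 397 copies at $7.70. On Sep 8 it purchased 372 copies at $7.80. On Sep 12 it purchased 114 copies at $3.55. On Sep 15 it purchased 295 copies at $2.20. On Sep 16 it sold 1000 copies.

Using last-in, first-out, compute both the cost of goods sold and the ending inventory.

COGS = $5,641.60; ending inventory = $4,092.90

Sep 16, 1000 sold [LIFO — newest first]: 295 @ $2.20 + 114 @ $3.55 + 372 @ $7.80 + 219 @ $7.70 = $5,641.60
Ending inventory: 248 @ $8.40 + 77 @ $8.30 + 178 @ $7.70 = $4,092.90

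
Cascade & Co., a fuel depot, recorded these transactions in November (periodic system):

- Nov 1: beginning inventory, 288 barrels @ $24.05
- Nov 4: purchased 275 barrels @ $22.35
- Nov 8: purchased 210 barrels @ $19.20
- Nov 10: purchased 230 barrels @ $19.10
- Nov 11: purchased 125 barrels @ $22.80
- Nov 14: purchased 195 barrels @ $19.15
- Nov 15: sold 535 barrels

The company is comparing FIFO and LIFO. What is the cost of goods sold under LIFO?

FIFO COGS: 288 @ $24.05 + 247 @ $22.35 = $12,446.85
LIFO COGS: 195 @ $19.15 + 125 @ $22.80 + 215 @ $19.10 = $10,690.75

COGS = $10,690.75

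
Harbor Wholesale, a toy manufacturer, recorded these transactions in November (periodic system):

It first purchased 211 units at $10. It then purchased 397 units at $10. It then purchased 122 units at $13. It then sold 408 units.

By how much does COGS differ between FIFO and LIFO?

FIFO COGS: 211 @ $10 + 197 @ $10 = $4,080
LIFO COGS: 122 @ $13 + 286 @ $10 = $4,446
Difference = |$4,080 − $4,446| = $366

$366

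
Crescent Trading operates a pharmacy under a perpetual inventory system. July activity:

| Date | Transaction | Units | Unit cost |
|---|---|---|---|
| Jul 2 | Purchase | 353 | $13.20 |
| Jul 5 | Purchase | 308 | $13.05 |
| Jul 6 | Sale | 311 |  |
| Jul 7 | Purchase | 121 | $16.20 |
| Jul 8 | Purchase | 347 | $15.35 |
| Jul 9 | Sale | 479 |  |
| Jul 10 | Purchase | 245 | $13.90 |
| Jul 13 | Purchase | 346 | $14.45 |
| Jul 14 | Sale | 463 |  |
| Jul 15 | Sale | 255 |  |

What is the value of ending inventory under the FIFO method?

Ending inventory = $3,063.40

Jul 6, 311 sold [FIFO — oldest first]: 311 @ $13.20 = $4,105.20
Jul 9, 479 sold [FIFO — oldest first]: 42 @ $13.20 + 308 @ $13.05 + 121 @ $16.20 + 8 @ $15.35 = $6,656.80
Jul 14, 463 sold [FIFO — oldest first]: 339 @ $15.35 + 124 @ $13.90 = $6,927.25
Jul 15, 255 sold [FIFO — oldest first]: 121 @ $13.90 + 134 @ $14.45 = $3,618.20
Total COGS = $4,105.20 + $6,656.80 + $6,927.25 + $3,618.20 = $21,307.45
Ending inventory: 212 @ $14.45 = $3,063.40
Check: goods available $24,370.85 = COGS $21,307.45 + ending $3,063.40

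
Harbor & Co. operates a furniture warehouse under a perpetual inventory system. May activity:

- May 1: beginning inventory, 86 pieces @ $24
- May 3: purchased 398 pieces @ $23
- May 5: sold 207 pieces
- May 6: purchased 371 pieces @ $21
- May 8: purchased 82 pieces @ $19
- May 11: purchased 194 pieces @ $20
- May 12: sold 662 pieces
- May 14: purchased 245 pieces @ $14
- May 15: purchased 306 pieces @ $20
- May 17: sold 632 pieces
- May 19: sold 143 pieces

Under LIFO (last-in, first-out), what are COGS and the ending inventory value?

May 5, 207 sold [LIFO — newest first]: 207 @ $23 = $4,761
May 12, 662 sold [LIFO — newest first]: 194 @ $20 + 82 @ $19 + 371 @ $21 + 15 @ $23 = $13,574
May 17, 632 sold [LIFO — newest first]: 306 @ $20 + 245 @ $14 + 81 @ $23 = $11,413
May 19, 143 sold [LIFO — newest first]: 95 @ $23 + 48 @ $24 = $3,337
Total COGS = $4,761 + $13,574 + $11,413 + $3,337 = $33,085
Ending inventory: 38 @ $24 = $912
Check: goods available $33,997 = COGS $33,085 + ending $912

COGS = $33,085; ending inventory = $912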